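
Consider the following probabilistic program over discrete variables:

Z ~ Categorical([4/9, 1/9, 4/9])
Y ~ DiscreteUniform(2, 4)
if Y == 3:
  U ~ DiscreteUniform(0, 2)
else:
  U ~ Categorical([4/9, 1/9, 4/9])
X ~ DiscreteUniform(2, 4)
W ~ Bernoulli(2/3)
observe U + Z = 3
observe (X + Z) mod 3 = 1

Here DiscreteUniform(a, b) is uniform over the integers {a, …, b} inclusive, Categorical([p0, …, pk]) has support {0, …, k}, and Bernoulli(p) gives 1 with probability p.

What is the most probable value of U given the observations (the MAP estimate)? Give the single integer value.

argmax_v P(U = v | obs) = 1

Enumerate traces; 12 have nonzero weight after conditioning:
  (Z=1, Y=2, U=2, X=3, W=0) weight 4/2187
  (Z=1, Y=2, U=2, X=3, W=1) weight 8/2187
  (Z=1, Y=3, U=2, X=3, W=0) weight 1/729
  (Z=1, Y=3, U=2, X=3, W=1) weight 2/729
  (Z=1, Y=4, U=2, X=3, W=0) weight 4/2187
  (Z=1, Y=4, U=2, X=3, W=1) weight 8/2187
  (Z=2, Y=2, U=1, X=2, W=0) weight 4/2187
  (Z=2, Y=2, U=1, X=2, W=1) weight 8/2187
  … 4 more
Group by U:
  weight(U=1) = 20/729
  weight(U=2) = 11/729
Total weight = 20/729 + 11/729 = 31/729
P(U=1 | obs) = 20/729 / 31/729 = 20/31
P(U=2 | obs) = 11/729 / 31/729 = 11/31
argmax = 1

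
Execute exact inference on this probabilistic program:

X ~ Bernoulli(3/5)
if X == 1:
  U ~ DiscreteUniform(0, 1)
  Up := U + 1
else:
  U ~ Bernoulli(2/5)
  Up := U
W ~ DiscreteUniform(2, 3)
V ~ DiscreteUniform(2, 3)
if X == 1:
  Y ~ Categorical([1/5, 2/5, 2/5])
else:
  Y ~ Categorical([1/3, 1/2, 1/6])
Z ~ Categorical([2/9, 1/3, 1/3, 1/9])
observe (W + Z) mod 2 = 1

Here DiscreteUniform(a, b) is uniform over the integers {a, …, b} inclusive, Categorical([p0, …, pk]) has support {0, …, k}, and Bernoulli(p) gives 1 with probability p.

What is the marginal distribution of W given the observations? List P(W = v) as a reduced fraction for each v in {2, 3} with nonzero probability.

Enumerate traces; 96 have nonzero weight after conditioning:
  (X=0, U=0, W=2, V=2, Y=0, Z=1) weight 1/150
  (X=0, U=0, W=2, V=2, Y=0, Z=3) weight 1/450
  (X=0, U=0, W=2, V=2, Y=1, Z=1) weight 1/100
  (X=0, U=0, W=2, V=2, Y=1, Z=3) weight 1/300
  (X=0, U=0, W=2, V=2, Y=2, Z=1) weight 1/300
  (X=0, U=0, W=2, V=2, Y=2, Z=3) weight 1/900
  (X=0, U=0, W=2, V=3, Y=0, Z=1) weight 1/150
  (X=0, U=0, W=2, V=3, Y=0, Z=3) weight 1/450
  (X=0, U=0, W=3, V=2, Y=0, Z=0) weight 1/225
  … 87 more
Group by W:
  weight(W=2) = 2/9
  weight(W=3) = 5/18
Total weight = 2/9 + 5/18 = 1/2
P(W=2 | obs) = 2/9 / 1/2 = 4/9
P(W=3 | obs) = 5/18 / 1/2 = 5/9

P(W=2) = 4/9, P(W=3) = 5/9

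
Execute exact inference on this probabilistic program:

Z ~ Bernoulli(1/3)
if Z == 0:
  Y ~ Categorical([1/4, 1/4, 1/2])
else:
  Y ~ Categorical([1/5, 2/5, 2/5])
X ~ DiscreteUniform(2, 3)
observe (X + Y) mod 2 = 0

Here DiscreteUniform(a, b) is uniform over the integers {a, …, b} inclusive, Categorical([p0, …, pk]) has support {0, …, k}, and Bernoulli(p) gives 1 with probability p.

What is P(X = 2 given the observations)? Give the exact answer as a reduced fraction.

P(X = 2 | obs) = 7/10

Enumerate traces; 6 have nonzero weight after conditioning:
  (Z=0, Y=0, X=2) weight 1/12
  (Z=0, Y=1, X=3) weight 1/12
  (Z=0, Y=2, X=2) weight 1/6
  (Z=1, Y=0, X=2) weight 1/30
  (Z=1, Y=1, X=3) weight 1/15
  (Z=1, Y=2, X=2) weight 1/15
Group by X:
  weight(X=2) = 7/20
  weight(X=3) = 3/20
Total weight = 7/20 + 3/20 = 1/2
P(X=2 | obs) = 7/20 / 1/2 = 7/10
P(X=3 | obs) = 3/20 / 1/2 = 3/10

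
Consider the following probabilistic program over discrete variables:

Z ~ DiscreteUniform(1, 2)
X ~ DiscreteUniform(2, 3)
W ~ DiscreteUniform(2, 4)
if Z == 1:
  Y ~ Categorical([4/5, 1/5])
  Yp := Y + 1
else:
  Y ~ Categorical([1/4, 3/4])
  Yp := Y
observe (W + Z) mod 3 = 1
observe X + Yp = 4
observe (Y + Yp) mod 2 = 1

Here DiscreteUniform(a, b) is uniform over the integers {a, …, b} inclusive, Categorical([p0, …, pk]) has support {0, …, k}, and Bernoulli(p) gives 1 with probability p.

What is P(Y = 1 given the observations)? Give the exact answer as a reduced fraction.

Enumerate traces; 2 have nonzero weight after conditioning:
  (Z=1, X=2, W=3, Y=1) weight 1/60
  (Z=1, X=3, W=3, Y=0) weight 1/15
Group by Y:
  weight(Y=0) = 1/15
  weight(Y=1) = 1/60
Total weight = 1/15 + 1/60 = 1/12
P(Y=0 | obs) = 1/15 / 1/12 = 4/5
P(Y=1 | obs) = 1/60 / 1/12 = 1/5

P(Y = 1 | obs) = 1/5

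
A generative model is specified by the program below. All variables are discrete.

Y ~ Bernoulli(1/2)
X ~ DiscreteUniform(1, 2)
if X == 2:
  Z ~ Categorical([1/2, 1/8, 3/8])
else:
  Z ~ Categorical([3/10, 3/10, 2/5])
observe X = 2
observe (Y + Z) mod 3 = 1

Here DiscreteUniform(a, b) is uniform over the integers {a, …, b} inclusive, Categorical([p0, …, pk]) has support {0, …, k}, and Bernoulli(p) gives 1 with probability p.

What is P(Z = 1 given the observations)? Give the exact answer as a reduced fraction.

Enumerate traces; 2 have nonzero weight after conditioning:
  (Y=0, X=2, Z=1) weight 1/32
  (Y=1, X=2, Z=0) weight 1/8
Group by Z:
  weight(Z=0) = 1/8
  weight(Z=1) = 1/32
Total weight = 1/8 + 1/32 = 5/32
P(Z=0 | obs) = 1/8 / 5/32 = 4/5
P(Z=1 | obs) = 1/32 / 5/32 = 1/5

P(Z = 1 | obs) = 1/5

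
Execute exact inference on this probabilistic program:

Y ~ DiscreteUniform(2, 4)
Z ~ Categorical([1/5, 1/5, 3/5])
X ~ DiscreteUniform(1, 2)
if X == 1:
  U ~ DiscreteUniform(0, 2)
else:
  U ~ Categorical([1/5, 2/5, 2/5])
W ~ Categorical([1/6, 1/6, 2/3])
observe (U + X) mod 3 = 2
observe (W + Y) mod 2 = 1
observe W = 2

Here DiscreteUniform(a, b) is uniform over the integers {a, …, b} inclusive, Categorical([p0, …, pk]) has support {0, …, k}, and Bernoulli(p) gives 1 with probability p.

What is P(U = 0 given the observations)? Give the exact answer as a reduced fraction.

Enumerate traces; 6 have nonzero weight after conditioning:
  (Y=3, Z=0, X=1, U=1, W=2) weight 1/135
  (Y=3, Z=0, X=2, U=0, W=2) weight 1/225
  (Y=3, Z=1, X=1, U=1, W=2) weight 1/135
  (Y=3, Z=1, X=2, U=0, W=2) weight 1/225
  (Y=3, Z=2, X=1, U=1, W=2) weight 1/45
  (Y=3, Z=2, X=2, U=0, W=2) weight 1/75
Group by U:
  weight(U=0) = 1/45
  weight(U=1) = 1/27
Total weight = 1/45 + 1/27 = 8/135
P(U=0 | obs) = 1/45 / 8/135 = 3/8
P(U=1 | obs) = 1/27 / 8/135 = 5/8

P(U = 0 | obs) = 3/8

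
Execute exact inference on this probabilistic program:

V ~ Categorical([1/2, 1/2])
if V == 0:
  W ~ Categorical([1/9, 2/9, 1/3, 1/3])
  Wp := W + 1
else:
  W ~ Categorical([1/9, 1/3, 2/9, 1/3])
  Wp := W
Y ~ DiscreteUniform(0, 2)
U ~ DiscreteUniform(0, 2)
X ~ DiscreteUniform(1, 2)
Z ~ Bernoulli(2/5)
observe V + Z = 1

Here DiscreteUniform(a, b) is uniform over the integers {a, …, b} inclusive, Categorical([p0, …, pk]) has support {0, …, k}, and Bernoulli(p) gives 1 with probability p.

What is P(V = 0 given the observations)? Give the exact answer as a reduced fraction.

Enumerate traces; 144 have nonzero weight after conditioning:
  (V=0, W=0, Y=0, U=0, X=1, Z=1) weight 1/810
  (V=0, W=0, Y=0, U=0, X=2, Z=1) weight 1/810
  (V=0, W=0, Y=0, U=1, X=1, Z=1) weight 1/810
  (V=0, W=0, Y=0, U=1, X=2, Z=1) weight 1/810
  (V=0, W=0, Y=0, U=2, X=1, Z=1) weight 1/810
  (V=0, W=0, Y=0, U=2, X=2, Z=1) weight 1/810
  (V=0, W=0, Y=1, U=0, X=1, Z=1) weight 1/810
  (V=0, W=0, Y=1, U=0, X=2, Z=1) weight 1/810
  (V=1, W=0, Y=0, U=0, X=1, Z=0) weight 1/540
  … 135 more
Group by V:
  weight(V=0) = 1/5
  weight(V=1) = 3/10
Total weight = 1/5 + 3/10 = 1/2
P(V=0 | obs) = 1/5 / 1/2 = 2/5
P(V=1 | obs) = 3/10 / 1/2 = 3/5

P(V = 0 | obs) = 2/5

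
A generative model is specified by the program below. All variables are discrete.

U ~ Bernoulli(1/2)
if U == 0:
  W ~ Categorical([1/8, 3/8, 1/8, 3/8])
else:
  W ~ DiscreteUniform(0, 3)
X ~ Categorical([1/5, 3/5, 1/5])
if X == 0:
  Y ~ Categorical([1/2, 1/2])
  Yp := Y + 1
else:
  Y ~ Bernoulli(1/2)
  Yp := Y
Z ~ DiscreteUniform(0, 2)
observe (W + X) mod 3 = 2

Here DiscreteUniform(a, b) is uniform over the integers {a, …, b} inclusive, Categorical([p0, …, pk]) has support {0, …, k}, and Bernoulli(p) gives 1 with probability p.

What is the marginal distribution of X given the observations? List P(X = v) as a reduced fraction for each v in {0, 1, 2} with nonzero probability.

Enumerate traces; 48 have nonzero weight after conditioning:
  (U=0, W=0, X=2, Y=0, Z=0) weight 1/480
  (U=0, W=0, X=2, Y=0, Z=1) weight 1/480
  (U=0, W=0, X=2, Y=0, Z=2) weight 1/480
  (U=0, W=0, X=2, Y=1, Z=0) weight 1/480
  (U=0, W=0, X=2, Y=1, Z=1) weight 1/480
  (U=0, W=0, X=2, Y=1, Z=2) weight 1/480
  (U=0, W=1, X=1, Y=0, Z=0) weight 3/160
  (U=0, W=1, X=1, Y=0, Z=1) weight 3/160
  (U=0, W=2, X=0, Y=0, Z=0) weight 1/480
  … 39 more
Group by X:
  weight(X=0) = 3/80
  weight(X=1) = 3/16
  weight(X=2) = 1/10
Total weight = 3/80 + 3/16 + 1/10 = 13/40
P(X=0 | obs) = 3/80 / 13/40 = 3/26
P(X=1 | obs) = 3/16 / 13/40 = 15/26
P(X=2 | obs) = 1/10 / 13/40 = 4/13

P(X=0) = 3/26, P(X=1) = 15/26, P(X=2) = 4/13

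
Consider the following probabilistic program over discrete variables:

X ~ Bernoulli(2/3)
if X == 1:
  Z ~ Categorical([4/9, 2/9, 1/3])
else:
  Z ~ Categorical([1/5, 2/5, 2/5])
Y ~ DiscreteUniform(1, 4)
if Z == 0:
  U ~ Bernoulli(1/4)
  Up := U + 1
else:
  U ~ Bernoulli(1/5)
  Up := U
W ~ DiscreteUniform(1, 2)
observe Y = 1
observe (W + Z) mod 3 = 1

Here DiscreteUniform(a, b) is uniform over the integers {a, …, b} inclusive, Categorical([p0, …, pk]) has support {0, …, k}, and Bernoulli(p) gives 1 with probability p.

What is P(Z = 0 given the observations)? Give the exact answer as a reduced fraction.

P(Z = 0 | obs) = 49/97

Enumerate traces; 8 have nonzero weight after conditioning:
  (X=0, Z=0, Y=1, U=0, W=1) weight 1/160
  (X=0, Z=0, Y=1, U=1, W=1) weight 1/480
  (X=0, Z=2, Y=1, U=0, W=2) weight 1/75
  (X=0, Z=2, Y=1, U=1, W=2) weight 1/300
  (X=1, Z=0, Y=1, U=0, W=1) weight 1/36
  (X=1, Z=0, Y=1, U=1, W=1) weight 1/108
  (X=1, Z=2, Y=1, U=0, W=2) weight 1/45
  (X=1, Z=2, Y=1, U=1, W=2) weight 1/180
Group by Z:
  weight(Z=0) = 49/1080
  weight(Z=2) = 2/45
Total weight = 49/1080 + 2/45 = 97/1080
P(Z=0 | obs) = 49/1080 / 97/1080 = 49/97
P(Z=2 | obs) = 2/45 / 97/1080 = 48/97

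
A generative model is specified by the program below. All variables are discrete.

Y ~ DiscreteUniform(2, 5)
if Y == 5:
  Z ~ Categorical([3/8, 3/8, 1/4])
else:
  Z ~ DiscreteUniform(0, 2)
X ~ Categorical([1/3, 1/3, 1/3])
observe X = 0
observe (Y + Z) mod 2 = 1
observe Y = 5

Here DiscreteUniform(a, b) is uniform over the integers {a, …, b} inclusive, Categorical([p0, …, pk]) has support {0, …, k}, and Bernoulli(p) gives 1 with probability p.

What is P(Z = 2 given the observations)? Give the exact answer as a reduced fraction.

Enumerate traces; 2 have nonzero weight after conditioning:
  (Y=5, Z=0, X=0) weight 1/32
  (Y=5, Z=2, X=0) weight 1/48
Group by Z:
  weight(Z=0) = 1/32
  weight(Z=2) = 1/48
Total weight = 1/32 + 1/48 = 5/96
P(Z=0 | obs) = 1/32 / 5/96 = 3/5
P(Z=2 | obs) = 1/48 / 5/96 = 2/5

P(Z = 2 | obs) = 2/5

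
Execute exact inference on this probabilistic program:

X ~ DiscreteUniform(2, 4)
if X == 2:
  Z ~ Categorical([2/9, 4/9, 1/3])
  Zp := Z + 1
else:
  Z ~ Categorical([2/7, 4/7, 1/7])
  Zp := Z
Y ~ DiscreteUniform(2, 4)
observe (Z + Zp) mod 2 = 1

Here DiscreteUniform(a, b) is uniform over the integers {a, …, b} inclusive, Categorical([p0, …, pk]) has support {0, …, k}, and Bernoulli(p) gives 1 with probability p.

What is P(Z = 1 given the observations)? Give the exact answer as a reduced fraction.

P(Z = 1 | obs) = 4/9

Enumerate traces; 9 have nonzero weight after conditioning:
  (X=2, Z=0, Y=2) weight 2/81
  (X=2, Z=0, Y=3) weight 2/81
  (X=2, Z=0, Y=4) weight 2/81
  (X=2, Z=1, Y=2) weight 4/81
  (X=2, Z=1, Y=3) weight 4/81
  (X=2, Z=1, Y=4) weight 4/81
  (X=2, Z=2, Y=2) weight 1/27
  (X=2, Z=2, Y=3) weight 1/27
  … 1 more
Group by Z:
  weight(Z=0) = 2/27
  weight(Z=1) = 4/27
  weight(Z=2) = 1/9
Total weight = 2/27 + 4/27 + 1/9 = 1/3
P(Z=0 | obs) = 2/27 / 1/3 = 2/9
P(Z=1 | obs) = 4/27 / 1/3 = 4/9
P(Z=2 | obs) = 1/9 / 1/3 = 1/3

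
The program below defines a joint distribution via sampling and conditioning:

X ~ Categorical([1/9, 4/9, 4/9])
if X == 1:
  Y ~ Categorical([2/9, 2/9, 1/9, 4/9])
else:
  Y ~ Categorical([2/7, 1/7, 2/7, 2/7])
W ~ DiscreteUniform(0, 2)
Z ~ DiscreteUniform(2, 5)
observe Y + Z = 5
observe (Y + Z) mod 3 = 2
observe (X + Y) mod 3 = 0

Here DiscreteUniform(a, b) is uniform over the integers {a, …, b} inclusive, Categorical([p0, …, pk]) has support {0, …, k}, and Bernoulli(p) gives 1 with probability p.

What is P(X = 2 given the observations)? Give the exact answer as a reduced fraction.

P(X = 2 | obs) = 9/25

Enumerate traces; 12 have nonzero weight after conditioning:
  (X=0, Y=0, W=0, Z=5) weight 1/378
  (X=0, Y=0, W=1, Z=5) weight 1/378
  (X=0, Y=0, W=2, Z=5) weight 1/378
  (X=0, Y=3, W=0, Z=2) weight 1/378
  (X=0, Y=3, W=1, Z=2) weight 1/378
  (X=0, Y=3, W=2, Z=2) weight 1/378
  (X=1, Y=2, W=0, Z=3) weight 1/243
  (X=1, Y=2, W=1, Z=3) weight 1/243
  (X=2, Y=1, W=0, Z=4) weight 1/189
  … 3 more
Group by X:
  weight(X=0) = 1/63
  weight(X=1) = 1/81
  weight(X=2) = 1/63
Total weight = 1/63 + 1/81 + 1/63 = 25/567
P(X=0 | obs) = 1/63 / 25/567 = 9/25
P(X=1 | obs) = 1/81 / 25/567 = 7/25
P(X=2 | obs) = 1/63 / 25/567 = 9/25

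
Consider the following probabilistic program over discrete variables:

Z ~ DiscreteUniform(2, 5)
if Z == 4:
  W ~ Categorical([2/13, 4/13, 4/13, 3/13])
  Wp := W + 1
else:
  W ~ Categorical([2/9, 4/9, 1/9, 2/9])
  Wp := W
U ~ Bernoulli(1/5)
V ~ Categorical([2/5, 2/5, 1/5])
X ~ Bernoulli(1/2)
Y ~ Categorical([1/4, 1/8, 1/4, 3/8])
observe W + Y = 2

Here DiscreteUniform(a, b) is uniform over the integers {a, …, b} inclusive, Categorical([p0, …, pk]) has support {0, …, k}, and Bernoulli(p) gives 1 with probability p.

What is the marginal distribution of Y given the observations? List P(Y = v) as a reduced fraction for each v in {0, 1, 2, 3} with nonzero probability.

Enumerate traces; 144 have nonzero weight after conditioning:
  (Z=2, W=0, U=0, V=0, X=0, Y=2) weight 1/450
  (Z=2, W=0, U=0, V=0, X=1, Y=2) weight 1/450
  (Z=2, W=0, U=0, V=1, X=0, Y=2) weight 1/450
  (Z=2, W=0, U=0, V=1, X=1, Y=2) weight 1/450
  (Z=2, W=0, U=0, V=2, X=0, Y=2) weight 1/900
  (Z=2, W=0, U=0, V=2, X=1, Y=2) weight 1/900
  (Z=2, W=0, U=1, V=0, X=0, Y=2) weight 1/1800
  (Z=2, W=0, U=1, V=0, X=1, Y=2) weight 1/1800
  (Z=2, W=1, U=0, V=0, X=0, Y=1) weight 1/450
  (Z=2, W=2, U=0, V=0, X=0, Y=0) weight 1/900
  … 134 more
Group by Y:
  weight(Y=0) = 25/624
  weight(Y=1) = 2/39
  weight(Y=2) = 2/39
Total weight = 25/624 + 2/39 + 2/39 = 89/624
P(Y=0 | obs) = 25/624 / 89/624 = 25/89
P(Y=1 | obs) = 2/39 / 89/624 = 32/89
P(Y=2 | obs) = 2/39 / 89/624 = 32/89

P(Y=0) = 25/89, P(Y=1) = 32/89, P(Y=2) = 32/89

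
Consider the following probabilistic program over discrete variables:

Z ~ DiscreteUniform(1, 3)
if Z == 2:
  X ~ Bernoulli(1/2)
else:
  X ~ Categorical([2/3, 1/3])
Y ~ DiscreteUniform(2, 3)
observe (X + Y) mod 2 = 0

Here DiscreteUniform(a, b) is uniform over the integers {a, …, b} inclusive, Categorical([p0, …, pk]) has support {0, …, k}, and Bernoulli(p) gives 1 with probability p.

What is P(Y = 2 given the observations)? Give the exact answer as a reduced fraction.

Enumerate traces; 6 have nonzero weight after conditioning:
  (Z=1, X=0, Y=2) weight 1/9
  (Z=1, X=1, Y=3) weight 1/18
  (Z=2, X=0, Y=2) weight 1/12
  (Z=2, X=1, Y=3) weight 1/12
  (Z=3, X=0, Y=2) weight 1/9
  (Z=3, X=1, Y=3) weight 1/18
Group by Y:
  weight(Y=2) = 11/36
  weight(Y=3) = 7/36
Total weight = 11/36 + 7/36 = 1/2
P(Y=2 | obs) = 11/36 / 1/2 = 11/18
P(Y=3 | obs) = 7/36 / 1/2 = 7/18

P(Y = 2 | obs) = 11/18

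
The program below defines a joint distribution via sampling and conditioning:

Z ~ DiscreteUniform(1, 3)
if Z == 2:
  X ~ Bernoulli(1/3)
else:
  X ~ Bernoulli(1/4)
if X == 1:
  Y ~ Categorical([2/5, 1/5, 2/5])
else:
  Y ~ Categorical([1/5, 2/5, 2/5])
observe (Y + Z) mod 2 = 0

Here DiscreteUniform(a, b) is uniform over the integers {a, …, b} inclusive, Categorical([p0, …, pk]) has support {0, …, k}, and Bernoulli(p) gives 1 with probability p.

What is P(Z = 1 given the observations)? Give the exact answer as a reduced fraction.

Enumerate traces; 8 have nonzero weight after conditioning:
  (Z=1, X=0, Y=1) weight 1/10
  (Z=1, X=1, Y=1) weight 1/60
  (Z=2, X=0, Y=0) weight 2/45
  (Z=2, X=0, Y=2) weight 4/45
  (Z=2, X=1, Y=0) weight 2/45
  (Z=2, X=1, Y=2) weight 2/45
  (Z=3, X=0, Y=1) weight 1/10
  (Z=3, X=1, Y=1) weight 1/60
Group by Z:
  weight(Z=1) = 7/60
  weight(Z=2) = 2/9
  weight(Z=3) = 7/60
Total weight = 7/60 + 2/9 + 7/60 = 41/90
P(Z=1 | obs) = 7/60 / 41/90 = 21/82
P(Z=2 | obs) = 2/9 / 41/90 = 20/41
P(Z=3 | obs) = 7/60 / 41/90 = 21/82

P(Z = 1 | obs) = 21/82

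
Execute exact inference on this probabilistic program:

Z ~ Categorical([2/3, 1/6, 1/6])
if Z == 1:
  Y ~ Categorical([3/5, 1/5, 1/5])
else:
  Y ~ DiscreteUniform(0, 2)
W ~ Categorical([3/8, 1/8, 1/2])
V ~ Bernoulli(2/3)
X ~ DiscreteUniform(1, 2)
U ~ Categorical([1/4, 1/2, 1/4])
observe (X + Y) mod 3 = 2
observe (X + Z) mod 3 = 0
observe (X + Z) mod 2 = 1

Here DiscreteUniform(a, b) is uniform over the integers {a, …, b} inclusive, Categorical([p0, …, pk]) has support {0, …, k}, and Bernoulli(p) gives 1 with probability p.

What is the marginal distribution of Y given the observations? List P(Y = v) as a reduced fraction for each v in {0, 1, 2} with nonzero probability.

P(Y=0) = 9/14, P(Y=1) = 5/14

Enumerate traces; 36 have nonzero weight after conditioning:
  (Z=1, Y=0, W=0, V=0, X=2, U=0) weight 1/640
  (Z=1, Y=0, W=0, V=0, X=2, U=1) weight 1/320
  (Z=1, Y=0, W=0, V=0, X=2, U=2) weight 1/640
  (Z=1, Y=0, W=0, V=1, X=2, U=0) weight 1/320
  (Z=1, Y=0, W=0, V=1, X=2, U=1) weight 1/160
  (Z=1, Y=0, W=0, V=1, X=2, U=2) weight 1/320
  (Z=1, Y=0, W=1, V=0, X=2, U=0) weight 1/1920
  (Z=1, Y=0, W=1, V=0, X=2, U=1) weight 1/960
  (Z=2, Y=1, W=0, V=0, X=1, U=0) weight 1/1152
  … 27 more
Group by Y:
  weight(Y=0) = 1/20
  weight(Y=1) = 1/36
Total weight = 1/20 + 1/36 = 7/90
P(Y=0 | obs) = 1/20 / 7/90 = 9/14
P(Y=1 | obs) = 1/36 / 7/90 = 5/14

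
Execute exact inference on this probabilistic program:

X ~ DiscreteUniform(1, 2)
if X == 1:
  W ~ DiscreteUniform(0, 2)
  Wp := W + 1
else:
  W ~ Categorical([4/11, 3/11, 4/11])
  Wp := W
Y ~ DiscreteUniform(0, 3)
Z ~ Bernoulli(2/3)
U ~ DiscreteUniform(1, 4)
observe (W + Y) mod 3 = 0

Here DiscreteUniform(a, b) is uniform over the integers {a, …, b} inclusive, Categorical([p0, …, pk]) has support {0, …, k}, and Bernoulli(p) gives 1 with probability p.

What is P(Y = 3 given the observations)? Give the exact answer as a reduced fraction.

P(Y = 3 | obs) = 23/89

Enumerate traces; 64 have nonzero weight after conditioning:
  (X=1, W=0, Y=0, Z=0, U=1) weight 1/288
  (X=1, W=0, Y=0, Z=0, U=2) weight 1/288
  (X=1, W=0, Y=0, Z=0, U=3) weight 1/288
  (X=1, W=0, Y=0, Z=0, U=4) weight 1/288
  (X=1, W=0, Y=0, Z=1, U=1) weight 1/144
  (X=1, W=0, Y=0, Z=1, U=2) weight 1/144
  (X=1, W=0, Y=0, Z=1, U=3) weight 1/144
  (X=1, W=0, Y=0, Z=1, U=4) weight 1/144
  (X=1, W=0, Y=3, Z=0, U=1) weight 1/288
  (X=1, W=1, Y=2, Z=0, U=1) weight 1/288
  … 54 more
Group by Y:
  weight(Y=0) = 23/264
  weight(Y=1) = 23/264
  weight(Y=2) = 5/66
  weight(Y=3) = 23/264
Total weight = 23/264 + 23/264 + 5/66 + 23/264 = 89/264
P(Y=0 | obs) = 23/264 / 89/264 = 23/89
P(Y=1 | obs) = 23/264 / 89/264 = 23/89
P(Y=2 | obs) = 5/66 / 89/264 = 20/89
P(Y=3 | obs) = 23/264 / 89/264 = 23/89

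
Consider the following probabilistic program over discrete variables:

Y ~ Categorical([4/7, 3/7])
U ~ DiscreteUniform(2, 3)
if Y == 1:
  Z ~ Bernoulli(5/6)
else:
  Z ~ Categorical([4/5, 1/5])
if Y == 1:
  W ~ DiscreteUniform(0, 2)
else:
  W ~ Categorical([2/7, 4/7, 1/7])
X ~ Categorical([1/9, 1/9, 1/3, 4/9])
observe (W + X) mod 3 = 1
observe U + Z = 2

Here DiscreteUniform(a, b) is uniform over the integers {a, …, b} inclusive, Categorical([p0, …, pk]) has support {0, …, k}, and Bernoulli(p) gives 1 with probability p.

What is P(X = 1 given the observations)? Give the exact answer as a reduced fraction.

Enumerate traces; 8 have nonzero weight after conditioning:
  (Y=0, U=2, Z=0, W=0, X=1) weight 16/2205
  (Y=0, U=2, Z=0, W=1, X=0) weight 32/2205
  (Y=0, U=2, Z=0, W=1, X=3) weight 128/2205
  (Y=0, U=2, Z=0, W=2, X=2) weight 8/735
  (Y=1, U=2, Z=0, W=0, X=1) weight 1/756
  (Y=1, U=2, Z=0, W=1, X=0) weight 1/756
  (Y=1, U=2, Z=0, W=1, X=3) weight 1/189
  (Y=1, U=2, Z=0, W=2, X=2) weight 1/252
Group by X:
  weight(X=0) = 419/26460
  weight(X=1) = 227/26460
  weight(X=2) = 131/8820
  weight(X=3) = 419/6615
Total weight = 419/26460 + 227/26460 + 131/8820 + 419/6615 = 181/1764
P(X=0 | obs) = 419/26460 / 181/1764 = 419/2715
P(X=1 | obs) = 227/26460 / 181/1764 = 227/2715
P(X=2 | obs) = 131/8820 / 181/1764 = 131/905
P(X=3 | obs) = 419/6615 / 181/1764 = 1676/2715

P(X = 1 | obs) = 227/2715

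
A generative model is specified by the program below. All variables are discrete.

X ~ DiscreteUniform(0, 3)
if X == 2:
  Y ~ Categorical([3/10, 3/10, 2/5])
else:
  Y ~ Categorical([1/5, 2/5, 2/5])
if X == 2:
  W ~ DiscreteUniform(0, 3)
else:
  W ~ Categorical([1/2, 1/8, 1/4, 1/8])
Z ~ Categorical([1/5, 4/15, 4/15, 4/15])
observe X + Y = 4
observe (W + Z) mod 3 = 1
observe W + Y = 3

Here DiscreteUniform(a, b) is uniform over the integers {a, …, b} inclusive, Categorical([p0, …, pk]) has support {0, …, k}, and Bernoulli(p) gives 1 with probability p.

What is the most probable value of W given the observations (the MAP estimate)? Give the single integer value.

argmax_v P(W = v | obs) = 1

Enumerate traces; 3 have nonzero weight after conditioning:
  (X=2, Y=2, W=1, Z=0) weight 1/200
  (X=2, Y=2, W=1, Z=3) weight 1/150
  (X=3, Y=1, W=2, Z=2) weight 1/150
Group by W:
  weight(W=1) = 7/600
  weight(W=2) = 1/150
Total weight = 7/600 + 1/150 = 11/600
P(W=1 | obs) = 7/600 / 11/600 = 7/11
P(W=2 | obs) = 1/150 / 11/600 = 4/11
argmax = 1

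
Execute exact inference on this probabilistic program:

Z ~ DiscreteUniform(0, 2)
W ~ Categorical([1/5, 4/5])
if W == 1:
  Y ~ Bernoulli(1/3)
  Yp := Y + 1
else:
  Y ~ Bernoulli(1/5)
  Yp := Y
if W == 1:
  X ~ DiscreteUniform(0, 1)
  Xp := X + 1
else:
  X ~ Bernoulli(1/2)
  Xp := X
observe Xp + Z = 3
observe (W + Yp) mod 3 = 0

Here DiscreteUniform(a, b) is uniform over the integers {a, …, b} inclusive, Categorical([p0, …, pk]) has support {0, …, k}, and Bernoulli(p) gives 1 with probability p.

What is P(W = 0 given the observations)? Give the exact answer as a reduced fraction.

P(W = 0 | obs) = 3/13

Enumerate traces; 3 have nonzero weight after conditioning:
  (Z=1, W=1, Y=1, X=1) weight 2/45
  (Z=2, W=0, Y=0, X=1) weight 2/75
  (Z=2, W=1, Y=1, X=0) weight 2/45
Group by W:
  weight(W=0) = 2/75
  weight(W=1) = 4/45
Total weight = 2/75 + 4/45 = 26/225
P(W=0 | obs) = 2/75 / 26/225 = 3/13
P(W=1 | obs) = 4/45 / 26/225 = 10/13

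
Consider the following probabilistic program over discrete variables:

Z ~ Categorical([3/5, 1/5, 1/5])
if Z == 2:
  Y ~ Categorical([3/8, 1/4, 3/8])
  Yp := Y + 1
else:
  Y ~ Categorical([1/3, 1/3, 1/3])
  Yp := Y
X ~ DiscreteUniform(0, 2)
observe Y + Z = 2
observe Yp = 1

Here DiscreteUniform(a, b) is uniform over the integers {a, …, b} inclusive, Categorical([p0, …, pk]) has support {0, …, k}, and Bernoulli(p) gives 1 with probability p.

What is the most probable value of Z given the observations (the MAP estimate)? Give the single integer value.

Enumerate traces; 6 have nonzero weight after conditioning:
  (Z=1, Y=1, X=0) weight 1/45
  (Z=1, Y=1, X=1) weight 1/45
  (Z=1, Y=1, X=2) weight 1/45
  (Z=2, Y=0, X=0) weight 1/40
  (Z=2, Y=0, X=1) weight 1/40
  (Z=2, Y=0, X=2) weight 1/40
Group by Z:
  weight(Z=1) = 1/15
  weight(Z=2) = 3/40
Total weight = 1/15 + 3/40 = 17/120
P(Z=1 | obs) = 1/15 / 17/120 = 8/17
P(Z=2 | obs) = 3/40 / 17/120 = 9/17
argmax = 2

argmax_v P(Z = v | obs) = 2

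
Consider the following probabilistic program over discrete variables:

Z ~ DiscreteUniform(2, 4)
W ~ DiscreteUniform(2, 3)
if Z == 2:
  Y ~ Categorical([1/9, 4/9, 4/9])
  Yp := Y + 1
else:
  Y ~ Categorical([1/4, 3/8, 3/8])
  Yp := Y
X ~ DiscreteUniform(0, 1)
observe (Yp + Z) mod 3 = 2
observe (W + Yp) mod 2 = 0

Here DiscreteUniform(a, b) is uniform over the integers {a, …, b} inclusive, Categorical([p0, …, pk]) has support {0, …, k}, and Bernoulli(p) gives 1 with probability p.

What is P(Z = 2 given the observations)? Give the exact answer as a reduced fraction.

Enumerate traces; 6 have nonzero weight after conditioning:
  (Z=2, W=3, Y=2, X=0) weight 1/27
  (Z=2, W=3, Y=2, X=1) weight 1/27
  (Z=3, W=2, Y=2, X=0) weight 1/32
  (Z=3, W=2, Y=2, X=1) weight 1/32
  (Z=4, W=3, Y=1, X=0) weight 1/32
  (Z=4, W=3, Y=1, X=1) weight 1/32
Group by Z:
  weight(Z=2) = 2/27
  weight(Z=3) = 1/16
  weight(Z=4) = 1/16
Total weight = 2/27 + 1/16 + 1/16 = 43/216
P(Z=2 | obs) = 2/27 / 43/216 = 16/43
P(Z=3 | obs) = 1/16 / 43/216 = 27/86
P(Z=4 | obs) = 1/16 / 43/216 = 27/86

P(Z = 2 | obs) = 16/43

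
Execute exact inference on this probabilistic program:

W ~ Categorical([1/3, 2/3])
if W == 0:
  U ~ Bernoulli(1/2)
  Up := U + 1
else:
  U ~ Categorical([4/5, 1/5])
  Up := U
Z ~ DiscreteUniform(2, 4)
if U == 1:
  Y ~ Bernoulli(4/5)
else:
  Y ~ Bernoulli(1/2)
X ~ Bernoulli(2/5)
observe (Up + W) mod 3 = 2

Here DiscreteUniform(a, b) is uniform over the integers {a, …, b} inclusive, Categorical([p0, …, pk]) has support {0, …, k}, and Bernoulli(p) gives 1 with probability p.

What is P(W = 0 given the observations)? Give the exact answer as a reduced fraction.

Enumerate traces; 24 have nonzero weight after conditioning:
  (W=0, U=1, Z=2, Y=0, X=0) weight 1/150
  (W=0, U=1, Z=2, Y=0, X=1) weight 1/225
  (W=0, U=1, Z=2, Y=1, X=0) weight 2/75
  (W=0, U=1, Z=2, Y=1, X=1) weight 4/225
  (W=0, U=1, Z=3, Y=0, X=0) weight 1/150
  (W=0, U=1, Z=3, Y=0, X=1) weight 1/225
  (W=0, U=1, Z=3, Y=1, X=0) weight 2/75
  (W=0, U=1, Z=3, Y=1, X=1) weight 4/225
  (W=1, U=1, Z=2, Y=0, X=0) weight 2/375
  … 15 more
Group by W:
  weight(W=0) = 1/6
  weight(W=1) = 2/15
Total weight = 1/6 + 2/15 = 3/10
P(W=0 | obs) = 1/6 / 3/10 = 5/9
P(W=1 | obs) = 2/15 / 3/10 = 4/9

P(W = 0 | obs) = 5/9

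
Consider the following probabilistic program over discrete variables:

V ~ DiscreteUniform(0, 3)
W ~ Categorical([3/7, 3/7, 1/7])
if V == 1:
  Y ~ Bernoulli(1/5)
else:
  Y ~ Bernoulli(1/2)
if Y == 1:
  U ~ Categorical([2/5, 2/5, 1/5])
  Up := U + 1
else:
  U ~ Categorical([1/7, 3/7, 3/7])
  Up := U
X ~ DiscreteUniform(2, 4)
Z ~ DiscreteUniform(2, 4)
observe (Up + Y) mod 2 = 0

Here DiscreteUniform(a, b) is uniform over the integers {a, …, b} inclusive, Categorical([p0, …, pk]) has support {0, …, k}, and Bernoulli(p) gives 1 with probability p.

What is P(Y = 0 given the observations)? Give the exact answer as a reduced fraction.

P(Y = 0 | obs) = 460/817

Enumerate traces; 432 have nonzero weight after conditioning:
  (V=0, W=0, Y=0, U=0, X=2, Z=2) weight 1/1176
  (V=0, W=0, Y=0, U=0, X=2, Z=3) weight 1/1176
  (V=0, W=0, Y=0, U=0, X=2, Z=4) weight 1/1176
  (V=0, W=0, Y=0, U=0, X=3, Z=2) weight 1/1176
  (V=0, W=0, Y=0, U=0, X=3, Z=3) weight 1/1176
  (V=0, W=0, Y=0, U=0, X=3, Z=4) weight 1/1176
  (V=0, W=0, Y=0, U=0, X=4, Z=2) weight 1/1176
  (V=0, W=0, Y=0, U=0, X=4, Z=3) weight 1/1176
  (V=0, W=0, Y=1, U=0, X=2, Z=2) weight 1/420
  … 423 more
Group by Y:
  weight(Y=0) = 23/70
  weight(Y=1) = 51/200
Total weight = 23/70 + 51/200 = 817/1400
P(Y=0 | obs) = 23/70 / 817/1400 = 460/817
P(Y=1 | obs) = 51/200 / 817/1400 = 357/817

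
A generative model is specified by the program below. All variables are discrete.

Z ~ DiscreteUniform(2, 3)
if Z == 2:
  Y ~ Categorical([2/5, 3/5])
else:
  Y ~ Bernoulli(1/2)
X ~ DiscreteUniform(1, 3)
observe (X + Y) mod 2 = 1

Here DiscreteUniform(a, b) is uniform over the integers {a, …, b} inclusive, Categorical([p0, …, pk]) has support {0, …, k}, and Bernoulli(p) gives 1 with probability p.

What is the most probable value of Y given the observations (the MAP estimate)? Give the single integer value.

argmax_v P(Y = v | obs) = 0

Enumerate traces; 6 have nonzero weight after conditioning:
  (Z=2, Y=0, X=1) weight 1/15
  (Z=2, Y=0, X=3) weight 1/15
  (Z=2, Y=1, X=2) weight 1/10
  (Z=3, Y=0, X=1) weight 1/12
  (Z=3, Y=0, X=3) weight 1/12
  (Z=3, Y=1, X=2) weight 1/12
Group by Y:
  weight(Y=0) = 3/10
  weight(Y=1) = 11/60
Total weight = 3/10 + 11/60 = 29/60
P(Y=0 | obs) = 3/10 / 29/60 = 18/29
P(Y=1 | obs) = 11/60 / 29/60 = 11/29
argmax = 0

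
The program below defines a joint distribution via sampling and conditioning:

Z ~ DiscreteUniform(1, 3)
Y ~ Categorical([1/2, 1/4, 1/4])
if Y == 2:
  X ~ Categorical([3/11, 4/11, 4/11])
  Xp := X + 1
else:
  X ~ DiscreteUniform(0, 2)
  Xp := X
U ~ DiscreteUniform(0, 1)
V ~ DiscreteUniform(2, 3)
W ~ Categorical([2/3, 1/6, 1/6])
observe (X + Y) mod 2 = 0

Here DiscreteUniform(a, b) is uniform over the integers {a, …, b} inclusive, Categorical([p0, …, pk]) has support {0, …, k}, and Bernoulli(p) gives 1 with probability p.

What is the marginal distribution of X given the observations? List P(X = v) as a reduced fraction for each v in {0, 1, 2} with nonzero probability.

Enumerate traces; 180 have nonzero weight after conditioning:
  (Z=1, Y=0, X=0, U=0, V=2, W=0) weight 1/108
  (Z=1, Y=0, X=0, U=0, V=2, W=1) weight 1/432
  (Z=1, Y=0, X=0, U=0, V=2, W=2) weight 1/432
  (Z=1, Y=0, X=0, U=0, V=3, W=0) weight 1/108
  (Z=1, Y=0, X=0, U=0, V=3, W=1) weight 1/432
  (Z=1, Y=0, X=0, U=0, V=3, W=2) weight 1/432
  (Z=1, Y=0, X=0, U=1, V=2, W=0) weight 1/108
  (Z=1, Y=0, X=0, U=1, V=2, W=1) weight 1/432
  (Z=1, Y=0, X=2, U=0, V=2, W=0) weight 1/108
  (Z=1, Y=1, X=1, U=0, V=2, W=0) weight 1/216
  … 170 more
Group by X:
  weight(X=0) = 31/132
  weight(X=1) = 1/12
  weight(X=2) = 17/66
Total weight = 31/132 + 1/12 + 17/66 = 19/33
P(X=0 | obs) = 31/132 / 19/33 = 31/76
P(X=1 | obs) = 1/12 / 19/33 = 11/76
P(X=2 | obs) = 17/66 / 19/33 = 17/38

P(X=0) = 31/76, P(X=1) = 11/76, P(X=2) = 17/38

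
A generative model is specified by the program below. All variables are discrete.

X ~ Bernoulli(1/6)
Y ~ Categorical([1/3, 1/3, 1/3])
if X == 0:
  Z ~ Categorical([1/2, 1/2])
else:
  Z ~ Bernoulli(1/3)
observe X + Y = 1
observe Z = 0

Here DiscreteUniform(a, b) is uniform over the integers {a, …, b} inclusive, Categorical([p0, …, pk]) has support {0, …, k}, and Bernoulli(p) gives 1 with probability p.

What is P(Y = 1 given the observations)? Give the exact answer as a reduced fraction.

Enumerate traces; 2 have nonzero weight after conditioning:
  (X=0, Y=1, Z=0) weight 5/36
  (X=1, Y=0, Z=0) weight 1/27
Group by Y:
  weight(Y=0) = 1/27
  weight(Y=1) = 5/36
Total weight = 1/27 + 5/36 = 19/108
P(Y=0 | obs) = 1/27 / 19/108 = 4/19
P(Y=1 | obs) = 5/36 / 19/108 = 15/19

P(Y = 1 | obs) = 15/19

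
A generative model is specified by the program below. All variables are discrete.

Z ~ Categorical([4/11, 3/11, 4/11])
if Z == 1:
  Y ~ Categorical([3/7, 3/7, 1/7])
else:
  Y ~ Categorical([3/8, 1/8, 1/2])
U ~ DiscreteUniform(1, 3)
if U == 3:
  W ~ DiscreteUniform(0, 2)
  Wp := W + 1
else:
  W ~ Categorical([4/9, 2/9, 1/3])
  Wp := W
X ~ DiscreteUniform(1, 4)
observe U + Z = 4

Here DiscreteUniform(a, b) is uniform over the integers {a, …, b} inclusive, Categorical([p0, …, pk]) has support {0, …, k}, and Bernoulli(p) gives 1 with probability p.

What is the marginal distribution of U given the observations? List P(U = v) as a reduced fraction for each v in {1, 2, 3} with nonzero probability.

Enumerate traces; 72 have nonzero weight after conditioning:
  (Z=1, Y=0, U=3, W=0, X=1) weight 1/308
  (Z=1, Y=0, U=3, W=0, X=2) weight 1/308
  (Z=1, Y=0, U=3, W=0, X=3) weight 1/308
  (Z=1, Y=0, U=3, W=0, X=4) weight 1/308
  (Z=1, Y=0, U=3, W=1, X=1) weight 1/308
  (Z=1, Y=0, U=3, W=1, X=2) weight 1/308
  (Z=1, Y=0, U=3, W=1, X=3) weight 1/308
  (Z=1, Y=0, U=3, W=1, X=4) weight 1/308
  (Z=2, Y=0, U=2, W=0, X=1) weight 1/198
  … 63 more
Group by U:
  weight(U=2) = 4/33
  weight(U=3) = 1/11
Total weight = 4/33 + 1/11 = 7/33
P(U=2 | obs) = 4/33 / 7/33 = 4/7
P(U=3 | obs) = 1/11 / 7/33 = 3/7

P(U=2) = 4/7, P(U=3) = 3/7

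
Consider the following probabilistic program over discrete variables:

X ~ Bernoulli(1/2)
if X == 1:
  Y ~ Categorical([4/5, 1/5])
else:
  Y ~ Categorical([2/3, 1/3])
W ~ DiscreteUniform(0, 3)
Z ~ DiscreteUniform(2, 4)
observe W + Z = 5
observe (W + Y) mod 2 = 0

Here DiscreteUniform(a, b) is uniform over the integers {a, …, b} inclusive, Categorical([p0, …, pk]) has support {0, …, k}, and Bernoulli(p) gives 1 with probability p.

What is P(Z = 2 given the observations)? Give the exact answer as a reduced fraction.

P(Z = 2 | obs) = 4/19

Enumerate traces; 6 have nonzero weight after conditioning:
  (X=0, Y=0, W=2, Z=3) weight 1/36
  (X=0, Y=1, W=1, Z=4) weight 1/72
  (X=0, Y=1, W=3, Z=2) weight 1/72
  (X=1, Y=0, W=2, Z=3) weight 1/30
  (X=1, Y=1, W=1, Z=4) weight 1/120
  (X=1, Y=1, W=3, Z=2) weight 1/120
Group by Z:
  weight(Z=2) = 1/45
  weight(Z=3) = 11/180
  weight(Z=4) = 1/45
Total weight = 1/45 + 11/180 + 1/45 = 19/180
P(Z=2 | obs) = 1/45 / 19/180 = 4/19
P(Z=3 | obs) = 11/180 / 19/180 = 11/19
P(Z=4 | obs) = 1/45 / 19/180 = 4/19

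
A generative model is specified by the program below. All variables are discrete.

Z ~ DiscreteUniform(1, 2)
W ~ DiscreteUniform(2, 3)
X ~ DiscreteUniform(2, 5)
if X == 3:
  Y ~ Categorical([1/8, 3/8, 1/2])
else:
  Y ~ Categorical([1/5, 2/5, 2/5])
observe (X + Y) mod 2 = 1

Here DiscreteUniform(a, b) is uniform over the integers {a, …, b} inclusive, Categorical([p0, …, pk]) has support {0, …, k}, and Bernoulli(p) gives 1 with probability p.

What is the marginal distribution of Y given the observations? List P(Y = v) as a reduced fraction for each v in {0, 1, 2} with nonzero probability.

Enumerate traces; 24 have nonzero weight after conditioning:
  (Z=1, W=2, X=2, Y=1) weight 1/40
  (Z=1, W=2, X=3, Y=0) weight 1/128
  (Z=1, W=2, X=3, Y=2) weight 1/32
  (Z=1, W=2, X=4, Y=1) weight 1/40
  (Z=1, W=2, X=5, Y=0) weight 1/80
  (Z=1, W=2, X=5, Y=2) weight 1/40
  (Z=1, W=3, X=2, Y=1) weight 1/40
  (Z=1, W=3, X=3, Y=0) weight 1/128
  … 16 more
Group by Y:
  weight(Y=0) = 13/160
  weight(Y=1) = 1/5
  weight(Y=2) = 9/40
Total weight = 13/160 + 1/5 + 9/40 = 81/160
P(Y=0 | obs) = 13/160 / 81/160 = 13/81
P(Y=1 | obs) = 1/5 / 81/160 = 32/81
P(Y=2 | obs) = 9/40 / 81/160 = 4/9

P(Y=0) = 13/81, P(Y=1) = 32/81, P(Y=2) = 4/9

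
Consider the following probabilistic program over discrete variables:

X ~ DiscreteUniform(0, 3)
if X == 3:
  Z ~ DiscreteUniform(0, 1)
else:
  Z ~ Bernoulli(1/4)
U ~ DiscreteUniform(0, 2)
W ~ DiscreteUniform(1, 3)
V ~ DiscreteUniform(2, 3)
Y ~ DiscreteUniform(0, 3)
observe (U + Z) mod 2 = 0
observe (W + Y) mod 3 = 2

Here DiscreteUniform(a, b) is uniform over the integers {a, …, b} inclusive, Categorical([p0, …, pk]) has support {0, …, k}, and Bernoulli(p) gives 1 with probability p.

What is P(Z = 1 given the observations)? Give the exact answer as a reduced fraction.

P(Z = 1 | obs) = 5/27

Enumerate traces; 96 have nonzero weight after conditioning:
  (X=0, Z=0, U=0, W=1, V=2, Y=1) weight 1/384
  (X=0, Z=0, U=0, W=1, V=3, Y=1) weight 1/384
  (X=0, Z=0, U=0, W=2, V=2, Y=0) weight 1/384
  (X=0, Z=0, U=0, W=2, V=2, Y=3) weight 1/384
  (X=0, Z=0, U=0, W=2, V=3, Y=0) weight 1/384
  (X=0, Z=0, U=0, W=2, V=3, Y=3) weight 1/384
  (X=0, Z=0, U=0, W=3, V=2, Y=2) weight 1/384
  (X=0, Z=0, U=0, W=3, V=3, Y=2) weight 1/384
  (X=0, Z=1, U=1, W=1, V=2, Y=1) weight 1/1152
  … 87 more
Group by Z:
  weight(Z=0) = 11/72
  weight(Z=1) = 5/144
Total weight = 11/72 + 5/144 = 3/16
P(Z=0 | obs) = 11/72 / 3/16 = 22/27
P(Z=1 | obs) = 5/144 / 3/16 = 5/27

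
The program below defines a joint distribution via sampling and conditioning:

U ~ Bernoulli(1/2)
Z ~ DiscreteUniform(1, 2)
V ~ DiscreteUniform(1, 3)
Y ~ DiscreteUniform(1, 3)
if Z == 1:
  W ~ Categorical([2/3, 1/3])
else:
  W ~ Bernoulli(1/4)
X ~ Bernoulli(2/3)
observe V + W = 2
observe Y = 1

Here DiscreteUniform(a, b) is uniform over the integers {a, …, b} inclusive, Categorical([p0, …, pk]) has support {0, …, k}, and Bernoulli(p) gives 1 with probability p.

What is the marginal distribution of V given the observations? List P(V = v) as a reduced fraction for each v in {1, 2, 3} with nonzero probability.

P(V=1) = 7/24, P(V=2) = 17/24

Enumerate traces; 16 have nonzero weight after conditioning:
  (U=0, Z=1, V=1, Y=1, W=1, X=0) weight 1/324
  (U=0, Z=1, V=1, Y=1, W=1, X=1) weight 1/162
  (U=0, Z=1, V=2, Y=1, W=0, X=0) weight 1/162
  (U=0, Z=1, V=2, Y=1, W=0, X=1) weight 1/81
  (U=0, Z=2, V=1, Y=1, W=1, X=0) weight 1/432
  (U=0, Z=2, V=1, Y=1, W=1, X=1) weight 1/216
  (U=0, Z=2, V=2, Y=1, W=0, X=0) weight 1/144
  (U=0, Z=2, V=2, Y=1, W=0, X=1) weight 1/72
  … 8 more
Group by V:
  weight(V=1) = 7/216
  weight(V=2) = 17/216
Total weight = 7/216 + 17/216 = 1/9
P(V=1 | obs) = 7/216 / 1/9 = 7/24
P(V=2 | obs) = 17/216 / 1/9 = 17/24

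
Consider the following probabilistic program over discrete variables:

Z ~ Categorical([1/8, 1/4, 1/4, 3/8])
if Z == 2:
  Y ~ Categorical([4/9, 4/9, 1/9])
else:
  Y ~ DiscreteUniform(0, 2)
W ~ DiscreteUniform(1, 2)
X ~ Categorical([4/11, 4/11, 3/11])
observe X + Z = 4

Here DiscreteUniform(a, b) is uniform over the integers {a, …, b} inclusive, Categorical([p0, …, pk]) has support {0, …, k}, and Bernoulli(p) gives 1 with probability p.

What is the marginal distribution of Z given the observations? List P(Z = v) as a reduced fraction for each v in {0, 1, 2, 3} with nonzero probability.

P(Z=2) = 1/3, P(Z=3) = 2/3

Enumerate traces; 12 have nonzero weight after conditioning:
  (Z=2, Y=0, W=1, X=2) weight 1/66
  (Z=2, Y=0, W=2, X=2) weight 1/66
  (Z=2, Y=1, W=1, X=2) weight 1/66
  (Z=2, Y=1, W=2, X=2) weight 1/66
  (Z=2, Y=2, W=1, X=2) weight 1/264
  (Z=2, Y=2, W=2, X=2) weight 1/264
  (Z=3, Y=0, W=1, X=1) weight 1/44
  (Z=3, Y=0, W=2, X=1) weight 1/44
  … 4 more
Group by Z:
  weight(Z=2) = 3/44
  weight(Z=3) = 3/22
Total weight = 3/44 + 3/22 = 9/44
P(Z=2 | obs) = 3/44 / 9/44 = 1/3
P(Z=3 | obs) = 3/22 / 9/44 = 2/3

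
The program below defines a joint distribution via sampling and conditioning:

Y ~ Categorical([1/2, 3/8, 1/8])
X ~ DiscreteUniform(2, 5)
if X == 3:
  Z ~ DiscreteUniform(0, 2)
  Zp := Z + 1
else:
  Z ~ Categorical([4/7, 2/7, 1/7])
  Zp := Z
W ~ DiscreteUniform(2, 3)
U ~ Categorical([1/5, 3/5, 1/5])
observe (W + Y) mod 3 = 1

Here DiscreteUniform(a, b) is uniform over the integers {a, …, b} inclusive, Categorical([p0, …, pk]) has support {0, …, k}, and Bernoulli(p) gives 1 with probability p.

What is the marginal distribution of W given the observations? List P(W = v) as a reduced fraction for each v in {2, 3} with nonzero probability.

Enumerate traces; 72 have nonzero weight after conditioning:
  (Y=1, X=2, Z=0, W=3, U=0) weight 3/560
  (Y=1, X=2, Z=0, W=3, U=1) weight 9/560
  (Y=1, X=2, Z=0, W=3, U=2) weight 3/560
  (Y=1, X=2, Z=1, W=3, U=0) weight 3/1120
  (Y=1, X=2, Z=1, W=3, U=1) weight 9/1120
  (Y=1, X=2, Z=1, W=3, U=2) weight 3/1120
  (Y=1, X=2, Z=2, W=3, U=0) weight 3/2240
  (Y=1, X=2, Z=2, W=3, U=1) weight 9/2240
  (Y=2, X=2, Z=0, W=2, U=0) weight 1/560
  … 63 more
Group by W:
  weight(W=2) = 1/16
  weight(W=3) = 3/16
Total weight = 1/16 + 3/16 = 1/4
P(W=2 | obs) = 1/16 / 1/4 = 1/4
P(W=3 | obs) = 3/16 / 1/4 = 3/4

P(W=2) = 1/4, P(W=3) = 3/4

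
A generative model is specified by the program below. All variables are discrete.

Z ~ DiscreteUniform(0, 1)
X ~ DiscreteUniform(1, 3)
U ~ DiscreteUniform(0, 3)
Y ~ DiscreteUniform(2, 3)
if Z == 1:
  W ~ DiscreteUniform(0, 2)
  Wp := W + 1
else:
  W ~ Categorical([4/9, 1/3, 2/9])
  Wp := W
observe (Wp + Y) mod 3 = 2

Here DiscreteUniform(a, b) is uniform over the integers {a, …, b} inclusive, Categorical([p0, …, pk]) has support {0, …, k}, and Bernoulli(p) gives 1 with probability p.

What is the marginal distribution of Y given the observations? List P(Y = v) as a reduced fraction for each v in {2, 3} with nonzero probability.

Enumerate traces; 48 have nonzero weight after conditioning:
  (Z=0, X=1, U=0, Y=2, W=0) weight 1/108
  (Z=0, X=1, U=0, Y=3, W=2) weight 1/216
  (Z=0, X=1, U=1, Y=2, W=0) weight 1/108
  (Z=0, X=1, U=1, Y=3, W=2) weight 1/216
  (Z=0, X=1, U=2, Y=2, W=0) weight 1/108
  (Z=0, X=1, U=2, Y=3, W=2) weight 1/216
  (Z=0, X=1, U=3, Y=2, W=0) weight 1/108
  (Z=0, X=1, U=3, Y=3, W=2) weight 1/216
  … 40 more
Group by Y:
  weight(Y=2) = 7/36
  weight(Y=3) = 5/36
Total weight = 7/36 + 5/36 = 1/3
P(Y=2 | obs) = 7/36 / 1/3 = 7/12
P(Y=3 | obs) = 5/36 / 1/3 = 5/12

P(Y=2) = 7/12, P(Y=3) = 5/12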